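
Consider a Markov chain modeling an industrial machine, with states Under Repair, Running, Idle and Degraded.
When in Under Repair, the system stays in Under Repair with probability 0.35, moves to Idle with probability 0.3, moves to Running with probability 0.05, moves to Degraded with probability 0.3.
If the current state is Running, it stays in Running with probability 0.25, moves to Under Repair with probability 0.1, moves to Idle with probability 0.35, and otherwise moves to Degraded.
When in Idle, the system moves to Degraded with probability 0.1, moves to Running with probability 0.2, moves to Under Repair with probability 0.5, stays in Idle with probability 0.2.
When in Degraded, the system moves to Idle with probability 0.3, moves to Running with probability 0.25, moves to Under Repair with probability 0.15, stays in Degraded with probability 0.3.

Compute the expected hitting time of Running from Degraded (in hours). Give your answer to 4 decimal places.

Let t(s) be the expected number of hours to first reach Running from state s, with t(Running) = 0. Conditioning on the first hour:
t(Under Repair) = 1 + 0.35·t(Under Repair) + 0.3·t(Idle) + 0.3·t(Degraded)
t(Idle) = 1 + 0.5·t(Under Repair) + 0.2·t(Idle) + 0.1·t(Degraded)
t(Degraded) = 1 + 0.15·t(Under Repair) + 0.3·t(Idle) + 0.3·t(Degraded)
Solving: t(Under Repair) = 7.1429, t(Idle) = 6.4286, t(Degraded) = 5.7143.
Expected hours from Degraded to Running: 5.7143.

5.7143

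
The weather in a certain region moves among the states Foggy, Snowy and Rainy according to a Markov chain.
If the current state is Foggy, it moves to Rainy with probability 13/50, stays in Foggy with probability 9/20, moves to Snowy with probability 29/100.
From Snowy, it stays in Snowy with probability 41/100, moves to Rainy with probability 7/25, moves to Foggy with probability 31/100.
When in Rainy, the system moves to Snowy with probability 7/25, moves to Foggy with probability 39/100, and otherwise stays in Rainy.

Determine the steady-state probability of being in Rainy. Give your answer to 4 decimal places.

0.2866

Let the stationary distribution be π with π = πP and π_1 + π_2 + π_3 = 1.
π_1 = 0.45·π_1 + 0.31·π_2 + 0.39·π_3
π_2 = 0.29·π_1 + 0.41·π_2 + 0.28·π_3
Solving with the normalization constraint gives π = (0.3871, 0.3263, 0.2866).
So the stationary probability of Rainy is 0.2866.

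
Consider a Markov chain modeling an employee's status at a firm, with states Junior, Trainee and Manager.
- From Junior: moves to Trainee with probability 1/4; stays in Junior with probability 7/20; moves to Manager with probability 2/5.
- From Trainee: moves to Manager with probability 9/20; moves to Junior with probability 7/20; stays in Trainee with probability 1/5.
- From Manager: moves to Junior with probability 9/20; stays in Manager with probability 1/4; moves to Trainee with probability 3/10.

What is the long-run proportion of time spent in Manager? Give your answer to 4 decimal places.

0.3589

Let the stationary distribution be π with π = πP and π_1 + π_2 + π_3 = 1.
π_1 = 0.35·π_1 + 0.35·π_2 + 0.45·π_3
π_2 = 0.25·π_1 + 0.2·π_2 + 0.3·π_3
Solving with the normalization constraint gives π = (0.3859, 0.2552, 0.3589).
So the stationary probability of Manager is 0.3589.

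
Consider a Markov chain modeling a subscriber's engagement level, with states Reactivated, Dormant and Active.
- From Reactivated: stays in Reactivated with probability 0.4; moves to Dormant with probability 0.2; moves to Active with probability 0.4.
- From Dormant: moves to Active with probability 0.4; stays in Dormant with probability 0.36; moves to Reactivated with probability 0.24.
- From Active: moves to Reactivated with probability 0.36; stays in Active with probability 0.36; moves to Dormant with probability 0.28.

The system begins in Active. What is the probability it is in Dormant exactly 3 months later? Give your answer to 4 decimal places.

Propagate the distribution vector 3 months from Active.
After 0 months: (0.0000, 0.0000, 1.0000)
After 1 month: (0.3600, 0.2800, 0.3600)
After 2 months: (0.3408, 0.2736, 0.3856)
After 3 months: (0.3408, 0.2746, 0.3846)
P(in Dormant after 3 months) = 0.2746

0.2746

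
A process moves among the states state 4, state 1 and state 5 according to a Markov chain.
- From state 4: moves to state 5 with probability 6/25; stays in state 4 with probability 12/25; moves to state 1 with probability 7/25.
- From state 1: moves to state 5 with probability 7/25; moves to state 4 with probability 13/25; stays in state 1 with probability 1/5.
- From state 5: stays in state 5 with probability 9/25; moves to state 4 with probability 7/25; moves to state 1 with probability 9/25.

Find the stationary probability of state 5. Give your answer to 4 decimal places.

0.2855

Let the stationary distribution be π with π = πP and π_1 + π_2 + π_3 = 1.
π_1 = 0.48·π_1 + 0.52·π_2 + 0.28·π_3
π_2 = 0.28·π_1 + 0.2·π_2 + 0.36·π_3
Solving with the normalization constraint gives π = (0.4341, 0.2804, 0.2855).
So the stationary probability of state 5 is 0.2855.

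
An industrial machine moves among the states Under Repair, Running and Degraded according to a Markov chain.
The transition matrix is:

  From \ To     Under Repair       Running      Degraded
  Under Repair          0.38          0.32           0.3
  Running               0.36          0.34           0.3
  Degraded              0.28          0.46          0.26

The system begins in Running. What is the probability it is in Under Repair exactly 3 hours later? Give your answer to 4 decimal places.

0.3438

Propagate the distribution vector 3 hours from Running.
After 0 hours: (0.0000, 1.0000, 0.0000)
After 1 hour: (0.3600, 0.3400, 0.3000)
After 2 hours: (0.3432, 0.3688, 0.2880)
After 3 hours: (0.3438, 0.3677, 0.2885)
P(in Under Repair after 3 hours) = 0.3438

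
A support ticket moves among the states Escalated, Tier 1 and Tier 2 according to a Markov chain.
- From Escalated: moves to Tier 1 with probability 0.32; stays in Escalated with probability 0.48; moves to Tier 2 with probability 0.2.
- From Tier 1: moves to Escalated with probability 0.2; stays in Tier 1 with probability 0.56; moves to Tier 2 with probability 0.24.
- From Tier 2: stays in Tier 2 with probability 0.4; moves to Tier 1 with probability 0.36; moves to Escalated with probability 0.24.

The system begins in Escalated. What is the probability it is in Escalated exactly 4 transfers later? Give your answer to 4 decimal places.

Propagate the distribution vector 4 transfers from Escalated.
After 0 transfers: (1.0000, 0.0000, 0.0000)
After 1 transfer: (0.4800, 0.3200, 0.2000)
After 2 transfers: (0.3424, 0.4048, 0.2528)
After 3 transfers: (0.3060, 0.4273, 0.2668)
After 4 transfers: (0.2963, 0.4332, 0.2704)
P(in Escalated after 4 transfers) = 0.2963

0.2963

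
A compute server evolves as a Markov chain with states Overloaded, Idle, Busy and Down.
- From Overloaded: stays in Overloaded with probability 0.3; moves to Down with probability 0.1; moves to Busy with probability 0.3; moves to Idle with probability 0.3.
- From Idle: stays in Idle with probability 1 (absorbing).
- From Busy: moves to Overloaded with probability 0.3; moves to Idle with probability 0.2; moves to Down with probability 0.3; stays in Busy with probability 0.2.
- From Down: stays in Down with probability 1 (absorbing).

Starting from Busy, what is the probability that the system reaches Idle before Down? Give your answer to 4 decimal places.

Let h(s) be the probability of absorption at Idle starting from transient state s. Then h(Idle) = 1 and h(Down) = 0. By first-step analysis:
h(Overloaded) = 0.3·h(Overloaded) + 0.3·1 + 0.3·h(Busy) + 0.1·0
h(Busy) = 0.3·h(Overloaded) + 0.2·1 + 0.2·h(Busy) + 0.3·0
Solving: h(Overloaded) = 0.6383, h(Busy) = 0.4894.
Starting from Busy, the probability is 0.4894.

0.4894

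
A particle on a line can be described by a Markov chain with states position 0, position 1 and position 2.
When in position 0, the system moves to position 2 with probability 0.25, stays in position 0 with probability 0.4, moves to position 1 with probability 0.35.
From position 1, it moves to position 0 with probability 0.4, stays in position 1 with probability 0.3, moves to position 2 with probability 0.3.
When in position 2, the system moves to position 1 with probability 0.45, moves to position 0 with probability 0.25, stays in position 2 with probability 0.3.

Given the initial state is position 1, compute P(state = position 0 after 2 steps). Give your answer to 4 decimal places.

Sum over the intermediate state after 1 step:
P = P(position 1→position 0)·P(position 0→position 0) + P(position 1→position 1)·P(position 1→position 0) + P(position 1→position 2)·P(position 2→position 0)
  = 0.4×0.4 + 0.3×0.4 + 0.3×0.25
  = 0.1600 + 0.1200 + 0.0750 = 0.3550

0.3550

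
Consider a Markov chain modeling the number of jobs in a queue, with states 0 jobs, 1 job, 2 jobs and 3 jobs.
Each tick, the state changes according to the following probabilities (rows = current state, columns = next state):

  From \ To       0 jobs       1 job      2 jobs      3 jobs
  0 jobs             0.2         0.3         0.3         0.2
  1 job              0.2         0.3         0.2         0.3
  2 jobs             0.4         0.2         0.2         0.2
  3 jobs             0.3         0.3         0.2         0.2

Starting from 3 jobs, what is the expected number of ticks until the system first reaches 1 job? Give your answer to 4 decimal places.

3.6093

Let t(s) be the expected number of ticks to first reach 1 job from state s, with t(1 job) = 0. Conditioning on the first tick:
t(0 jobs) = 1 + 0.2·t(0 jobs) + 0.3·t(2 jobs) + 0.2·t(3 jobs)
t(2 jobs) = 1 + 0.4·t(0 jobs) + 0.2·t(2 jobs) + 0.2·t(3 jobs)
t(3 jobs) = 1 + 0.3·t(0 jobs) + 0.2·t(2 jobs) + 0.2·t(3 jobs)
Solving: t(0 jobs) = 3.6424, t(2 jobs) = 3.9735, t(3 jobs) = 3.6093.
Expected ticks from 3 jobs to 1 job: 3.6093.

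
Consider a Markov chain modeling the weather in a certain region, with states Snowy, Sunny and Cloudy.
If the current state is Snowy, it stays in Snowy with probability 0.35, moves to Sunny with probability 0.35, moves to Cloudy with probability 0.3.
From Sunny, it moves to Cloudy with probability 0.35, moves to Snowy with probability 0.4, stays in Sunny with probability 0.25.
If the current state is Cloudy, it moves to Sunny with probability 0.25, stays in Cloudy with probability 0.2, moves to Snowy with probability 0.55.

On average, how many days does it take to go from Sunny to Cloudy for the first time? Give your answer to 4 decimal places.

Let t(s) be the expected number of days to first reach Cloudy from state s, with t(Cloudy) = 0. Conditioning on the first day:
t(Snowy) = 1 + 0.35·t(Snowy) + 0.35·t(Sunny)
t(Sunny) = 1 + 0.4·t(Snowy) + 0.25·t(Sunny)
Solving: t(Snowy) = 3.1655, t(Sunny) = 3.0216.
Expected days from Sunny to Cloudy: 3.0216.

3.0216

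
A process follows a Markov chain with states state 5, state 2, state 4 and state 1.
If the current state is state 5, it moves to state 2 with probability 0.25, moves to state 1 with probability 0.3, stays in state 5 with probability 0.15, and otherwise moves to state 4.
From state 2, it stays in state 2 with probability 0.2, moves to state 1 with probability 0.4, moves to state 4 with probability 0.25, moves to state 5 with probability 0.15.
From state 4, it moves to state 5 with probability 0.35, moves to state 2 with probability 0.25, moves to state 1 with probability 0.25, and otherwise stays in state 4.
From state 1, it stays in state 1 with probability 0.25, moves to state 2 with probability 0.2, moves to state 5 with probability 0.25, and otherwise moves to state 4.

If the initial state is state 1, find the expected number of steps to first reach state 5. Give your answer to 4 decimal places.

3.9385

Let t(s) be the expected number of steps to first reach state 5 from state s, with t(state 5) = 0. Conditioning on the first step:
t(state 2) = 1 + 0.2·t(state 2) + 0.25·t(state 4) + 0.4·t(state 1)
t(state 4) = 1 + 0.25·t(state 2) + 0.15·t(state 4) + 0.25·t(state 1)
t(state 1) = 1 + 0.2·t(state 2) + 0.3·t(state 4) + 0.25·t(state 1)
Solving: t(state 2) = 4.3486, t(state 4) = 3.6138, t(state 1) = 3.9385.
Expected steps from state 1 to state 5: 3.9385.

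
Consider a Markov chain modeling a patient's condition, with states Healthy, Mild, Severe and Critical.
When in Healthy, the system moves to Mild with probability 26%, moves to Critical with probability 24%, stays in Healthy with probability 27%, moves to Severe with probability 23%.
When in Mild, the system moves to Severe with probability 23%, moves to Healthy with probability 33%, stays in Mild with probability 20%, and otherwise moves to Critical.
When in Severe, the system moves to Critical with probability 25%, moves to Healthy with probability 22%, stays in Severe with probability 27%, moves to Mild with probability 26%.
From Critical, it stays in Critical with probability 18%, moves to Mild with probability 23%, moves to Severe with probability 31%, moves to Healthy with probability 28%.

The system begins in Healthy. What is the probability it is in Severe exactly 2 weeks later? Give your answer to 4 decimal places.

0.2584

Propagate the distribution vector 2 weeks from Healthy.
After 0 weeks: (1.0000, 0.0000, 0.0000, 0.0000)
After 1 week: (0.2700, 0.2600, 0.2300, 0.2400)
After 2 weeks: (0.2765, 0.2372, 0.2584, 0.2279)
P(in Severe after 2 weeks) = 0.2584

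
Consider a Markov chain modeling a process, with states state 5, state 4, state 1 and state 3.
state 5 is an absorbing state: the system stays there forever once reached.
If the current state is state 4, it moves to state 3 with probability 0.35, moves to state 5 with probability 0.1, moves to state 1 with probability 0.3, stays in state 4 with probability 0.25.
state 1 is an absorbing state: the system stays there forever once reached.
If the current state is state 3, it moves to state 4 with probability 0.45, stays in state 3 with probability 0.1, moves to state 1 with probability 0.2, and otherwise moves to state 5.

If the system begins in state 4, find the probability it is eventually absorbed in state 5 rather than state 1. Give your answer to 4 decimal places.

0.3430

Let h(s) be the probability of absorption at state 5 starting from transient state s. Then h(state 5) = 1 and h(state 1) = 0. By first-step analysis:
h(state 4) = 0.1·1 + 0.25·h(state 4) + 0.3·0 + 0.35·h(state 3)
h(state 3) = 0.25·1 + 0.45·h(state 4) + 0.2·0 + 0.1·h(state 3)
Solving: h(state 4) = 0.3430, h(state 3) = 0.4493.
Starting from state 4, the probability is 0.3430.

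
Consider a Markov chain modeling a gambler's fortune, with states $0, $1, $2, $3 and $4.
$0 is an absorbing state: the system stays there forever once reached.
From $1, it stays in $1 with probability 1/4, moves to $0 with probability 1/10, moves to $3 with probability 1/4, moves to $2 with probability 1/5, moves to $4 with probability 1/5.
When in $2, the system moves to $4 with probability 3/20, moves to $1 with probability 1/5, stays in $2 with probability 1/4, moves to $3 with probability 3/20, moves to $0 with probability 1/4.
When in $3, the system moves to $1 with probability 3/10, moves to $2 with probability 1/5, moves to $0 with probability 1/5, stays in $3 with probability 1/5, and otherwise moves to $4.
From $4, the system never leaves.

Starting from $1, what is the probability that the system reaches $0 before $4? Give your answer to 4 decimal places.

0.4778

Let h(s) be the probability of absorption at $0 starting from transient state s. Then h($0) = 1 and h($4) = 0. By first-step analysis:
h($1) = 0.1·1 + 0.25·h($1) + 0.2·h($2) + 0.25·h($3) + 0.2·0
h($2) = 0.25·1 + 0.2·h($1) + 0.25·h($2) + 0.15·h($3) + 0.15·0
h($3) = 0.2·1 + 0.3·h($1) + 0.2·h($2) + 0.2·h($3) + 0.1·0
Solving: h($1) = 0.4778, h($2) = 0.5753, h($3) = 0.5730.
Starting from $1, the probability is 0.4778.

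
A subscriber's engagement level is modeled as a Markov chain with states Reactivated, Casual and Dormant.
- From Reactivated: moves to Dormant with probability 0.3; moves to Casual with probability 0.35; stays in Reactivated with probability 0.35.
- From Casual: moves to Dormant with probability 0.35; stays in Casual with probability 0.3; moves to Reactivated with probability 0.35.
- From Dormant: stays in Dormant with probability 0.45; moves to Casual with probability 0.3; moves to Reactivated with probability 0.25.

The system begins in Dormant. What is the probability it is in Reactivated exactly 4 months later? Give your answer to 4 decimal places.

Propagate the distribution vector 4 months from Dormant.
After 0 months: (0.0000, 0.0000, 1.0000)
After 1 month: (0.2500, 0.3000, 0.4500)
After 2 months: (0.3050, 0.3125, 0.3825)
After 3 months: (0.3118, 0.3153, 0.3730)
After 4 months: (0.3127, 0.3156, 0.3717)
P(in Reactivated after 4 months) = 0.3127

0.3127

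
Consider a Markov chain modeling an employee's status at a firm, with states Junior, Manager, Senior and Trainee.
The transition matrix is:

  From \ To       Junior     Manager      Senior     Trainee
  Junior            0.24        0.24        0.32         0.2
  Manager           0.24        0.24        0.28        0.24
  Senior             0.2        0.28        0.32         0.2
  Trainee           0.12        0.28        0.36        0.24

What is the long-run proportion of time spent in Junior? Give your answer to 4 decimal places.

Let the stationary distribution be π with π = πP and π_1 + π_2 + π_3 + π_4 = 1.
π_1 = 0.24·π_1 + 0.24·π_2 + 0.2·π_3 + 0.12·π_4
π_2 = 0.24·π_1 + 0.24·π_2 + 0.28·π_3 + 0.28·π_4
π_3 = 0.32·π_1 + 0.28·π_2 + 0.32·π_3 + 0.36·π_4
Solving with the normalization constraint gives π = (0.2010, 0.2615, 0.3183, 0.2192).
So the stationary probability of Junior is 0.2010.

0.2010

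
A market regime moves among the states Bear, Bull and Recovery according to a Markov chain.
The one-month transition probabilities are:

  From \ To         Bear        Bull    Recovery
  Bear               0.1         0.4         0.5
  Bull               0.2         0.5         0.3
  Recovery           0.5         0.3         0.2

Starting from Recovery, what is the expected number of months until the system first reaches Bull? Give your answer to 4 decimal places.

2.9787

Let t(s) be the expected number of months to first reach Bull from state s, with t(Bull) = 0. Conditioning on the first month:
t(Bear) = 1 + 0.1·t(Bear) + 0.5·t(Recovery)
t(Recovery) = 1 + 0.5·t(Bear) + 0.2·t(Recovery)
Solving: t(Bear) = 2.7660, t(Recovery) = 2.9787.
Expected months from Recovery to Bull: 2.9787.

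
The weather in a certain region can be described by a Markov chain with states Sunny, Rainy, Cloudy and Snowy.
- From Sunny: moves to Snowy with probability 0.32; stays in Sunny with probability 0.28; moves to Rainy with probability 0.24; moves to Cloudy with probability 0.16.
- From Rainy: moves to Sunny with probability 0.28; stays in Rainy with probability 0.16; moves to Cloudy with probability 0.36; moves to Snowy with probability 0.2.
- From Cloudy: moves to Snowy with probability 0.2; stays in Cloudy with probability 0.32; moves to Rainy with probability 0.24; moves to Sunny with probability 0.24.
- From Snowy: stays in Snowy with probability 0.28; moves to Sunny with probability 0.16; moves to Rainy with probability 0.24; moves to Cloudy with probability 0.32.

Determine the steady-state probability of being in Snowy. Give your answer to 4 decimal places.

Let the stationary distribution be π with π = πP and π_1 + π_2 + π_3 + π_4 = 1.
π_1 = 0.28·π_1 + 0.28·π_2 + 0.24·π_3 + 0.16·π_4
π_2 = 0.24·π_1 + 0.16·π_2 + 0.24·π_3 + 0.24·π_4
π_3 = 0.16·π_1 + 0.36·π_2 + 0.32·π_3 + 0.32·π_4
Solving with the normalization constraint gives π = (0.2386, 0.2222, 0.2907, 0.2485).
So the stationary probability of Snowy is 0.2485.

0.2485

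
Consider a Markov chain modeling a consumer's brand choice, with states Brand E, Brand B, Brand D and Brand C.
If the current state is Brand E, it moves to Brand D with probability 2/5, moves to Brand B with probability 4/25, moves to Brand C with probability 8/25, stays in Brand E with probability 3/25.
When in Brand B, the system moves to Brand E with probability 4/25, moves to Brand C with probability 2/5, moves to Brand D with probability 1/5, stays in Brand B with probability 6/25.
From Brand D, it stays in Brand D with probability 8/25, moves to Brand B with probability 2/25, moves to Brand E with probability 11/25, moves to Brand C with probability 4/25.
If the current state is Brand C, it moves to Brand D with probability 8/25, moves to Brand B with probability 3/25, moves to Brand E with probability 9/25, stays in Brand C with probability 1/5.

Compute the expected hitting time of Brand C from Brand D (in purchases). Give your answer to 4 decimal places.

Let t(s) be the expected number of purchases to first reach Brand C from state s, with t(Brand C) = 0. Conditioning on the first purchase:
t(Brand E) = 1 + 0.12·t(Brand E) + 0.16·t(Brand B) + 0.4·t(Brand D)
t(Brand B) = 1 + 0.16·t(Brand E) + 0.24·t(Brand B) + 0.2·t(Brand D)
t(Brand D) = 1 + 0.44·t(Brand E) + 0.08·t(Brand B) + 0.32·t(Brand D)
Solving: t(Brand E) = 3.6162, t(Brand B) = 3.1783, t(Brand D) = 4.1844.
Expected purchases from Brand D to Brand C: 4.1844.

4.1844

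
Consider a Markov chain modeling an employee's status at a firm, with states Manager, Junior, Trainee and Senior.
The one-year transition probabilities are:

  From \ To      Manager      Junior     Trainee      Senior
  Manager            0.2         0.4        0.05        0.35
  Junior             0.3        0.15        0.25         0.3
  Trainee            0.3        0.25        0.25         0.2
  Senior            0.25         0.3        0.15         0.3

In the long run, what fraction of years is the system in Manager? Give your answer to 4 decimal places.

0.2593

Let the stationary distribution be π with π = πP and π_1 + π_2 + π_3 + π_4 = 1.
π_1 = 0.2·π_1 + 0.3·π_2 + 0.3·π_3 + 0.25·π_4
π_2 = 0.4·π_1 + 0.15·π_2 + 0.25·π_3 + 0.3·π_4
π_3 = 0.05·π_1 + 0.25·π_2 + 0.25·π_3 + 0.15·π_4
Solving with the normalization constraint gives π = (0.2593, 0.2761, 0.1685, 0.2961).
So the stationary probability of Manager is 0.2593.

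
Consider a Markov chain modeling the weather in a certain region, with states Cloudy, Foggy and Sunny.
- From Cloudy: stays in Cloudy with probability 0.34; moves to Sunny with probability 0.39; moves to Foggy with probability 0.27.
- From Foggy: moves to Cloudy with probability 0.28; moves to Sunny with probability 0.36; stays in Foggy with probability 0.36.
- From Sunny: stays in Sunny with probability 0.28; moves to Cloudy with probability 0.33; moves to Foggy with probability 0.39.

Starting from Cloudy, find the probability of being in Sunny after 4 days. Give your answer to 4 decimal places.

0.3421

Propagate the distribution vector 4 days from Cloudy.
After 0 days: (1.0000, 0.0000, 0.0000)
After 1 day: (0.3400, 0.2700, 0.3900)
After 2 days: (0.3199, 0.3411, 0.3390)
After 3 days: (0.3161, 0.3414, 0.3425)
After 4 days: (0.3161, 0.3418, 0.3421)
P(in Sunny after 4 days) = 0.3421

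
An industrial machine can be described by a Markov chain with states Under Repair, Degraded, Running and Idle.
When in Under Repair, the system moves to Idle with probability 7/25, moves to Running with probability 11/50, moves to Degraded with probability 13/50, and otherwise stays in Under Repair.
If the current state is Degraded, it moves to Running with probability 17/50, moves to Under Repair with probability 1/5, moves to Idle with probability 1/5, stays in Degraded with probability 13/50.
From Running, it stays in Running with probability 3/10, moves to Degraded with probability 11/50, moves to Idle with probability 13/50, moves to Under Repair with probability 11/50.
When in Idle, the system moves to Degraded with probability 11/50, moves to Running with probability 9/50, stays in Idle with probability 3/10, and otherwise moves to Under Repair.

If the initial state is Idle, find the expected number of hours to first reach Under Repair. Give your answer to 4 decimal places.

Let t(s) be the expected number of hours to first reach Under Repair from state s, with t(Under Repair) = 0. Conditioning on the first hour:
t(Degraded) = 1 + 0.26·t(Degraded) + 0.34·t(Running) + 0.2·t(Idle)
t(Running) = 1 + 0.22·t(Degraded) + 0.3·t(Running) + 0.26·t(Idle)
t(Idle) = 1 + 0.22·t(Degraded) + 0.18·t(Running) + 0.3·t(Idle)
Solving: t(Degraded) = 4.3488, t(Running) = 4.2384, t(Idle) = 3.8852.
Expected hours from Idle to Under Repair: 3.8852.

3.8852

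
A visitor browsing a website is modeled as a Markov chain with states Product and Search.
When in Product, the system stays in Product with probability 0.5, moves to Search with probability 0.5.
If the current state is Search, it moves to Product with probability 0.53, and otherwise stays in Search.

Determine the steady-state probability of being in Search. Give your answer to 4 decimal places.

0.4854

Let the stationary distribution be π with π = πP and π_1 + π_2 = 1.
π_1 = 0.5·π_1 + 0.53·π_2
Solving with the normalization constraint gives π = (0.5146, 0.4854).
So the stationary probability of Search is 0.4854.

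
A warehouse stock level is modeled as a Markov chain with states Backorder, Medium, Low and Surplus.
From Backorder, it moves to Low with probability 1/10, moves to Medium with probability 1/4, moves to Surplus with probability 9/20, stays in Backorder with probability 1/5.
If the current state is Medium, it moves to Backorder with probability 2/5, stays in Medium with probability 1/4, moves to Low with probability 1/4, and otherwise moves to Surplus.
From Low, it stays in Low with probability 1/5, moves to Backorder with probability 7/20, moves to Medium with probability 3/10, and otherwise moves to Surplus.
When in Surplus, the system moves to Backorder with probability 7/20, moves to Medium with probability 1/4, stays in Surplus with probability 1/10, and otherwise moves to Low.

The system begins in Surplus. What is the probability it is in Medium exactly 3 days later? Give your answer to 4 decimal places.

0.2594

Propagate the distribution vector 3 days from Surplus.
After 0 days: (0.0000, 0.0000, 0.0000, 1.0000)
After 1 day: (0.3500, 0.2500, 0.3000, 0.1000)
After 2 days: (0.3100, 0.2650, 0.1875, 0.2375)
After 3 days: (0.3168, 0.2594, 0.2060, 0.2179)
P(in Medium after 3 days) = 0.2594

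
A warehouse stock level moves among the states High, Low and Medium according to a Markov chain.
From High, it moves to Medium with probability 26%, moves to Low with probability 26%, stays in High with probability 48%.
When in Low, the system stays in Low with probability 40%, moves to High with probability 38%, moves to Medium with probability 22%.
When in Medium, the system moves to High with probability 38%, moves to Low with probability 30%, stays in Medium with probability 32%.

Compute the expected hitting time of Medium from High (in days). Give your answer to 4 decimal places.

Let t(s) be the expected number of days to first reach Medium from state s, with t(Medium) = 0. Conditioning on the first day:
t(High) = 1 + 0.48·t(High) + 0.26·t(Low)
t(Low) = 1 + 0.38·t(High) + 0.4·t(Low)
Solving: t(High) = 4.0338, t(Low) = 4.2214.
Expected days from High to Medium: 4.0338.

4.0338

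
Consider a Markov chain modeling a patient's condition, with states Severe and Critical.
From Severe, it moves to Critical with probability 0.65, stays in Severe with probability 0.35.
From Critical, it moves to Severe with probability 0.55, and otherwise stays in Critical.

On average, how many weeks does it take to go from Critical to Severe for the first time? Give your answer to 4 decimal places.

Let t(s) be the expected number of weeks to first reach Severe from state s, with t(Severe) = 0. Conditioning on the first week:
t(Critical) = 1 + 0.45·t(Critical)
Solving: t(Critical) = 1.8182.
Expected weeks from Critical to Severe: 1.8182.

1.8182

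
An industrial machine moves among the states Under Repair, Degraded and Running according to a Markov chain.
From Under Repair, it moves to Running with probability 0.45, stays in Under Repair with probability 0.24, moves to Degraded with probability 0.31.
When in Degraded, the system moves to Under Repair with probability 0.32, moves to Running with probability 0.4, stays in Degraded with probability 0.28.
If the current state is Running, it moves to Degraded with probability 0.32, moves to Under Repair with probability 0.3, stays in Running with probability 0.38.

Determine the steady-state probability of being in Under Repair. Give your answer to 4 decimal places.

Let the stationary distribution be π with π = πP and π_1 + π_2 + π_3 = 1.
π_1 = 0.24·π_1 + 0.32·π_2 + 0.3·π_3
π_2 = 0.31·π_1 + 0.28·π_2 + 0.32·π_3
Solving with the normalization constraint gives π = (0.2888, 0.3049, 0.4063).
So the stationary probability of Under Repair is 0.2888.

0.2888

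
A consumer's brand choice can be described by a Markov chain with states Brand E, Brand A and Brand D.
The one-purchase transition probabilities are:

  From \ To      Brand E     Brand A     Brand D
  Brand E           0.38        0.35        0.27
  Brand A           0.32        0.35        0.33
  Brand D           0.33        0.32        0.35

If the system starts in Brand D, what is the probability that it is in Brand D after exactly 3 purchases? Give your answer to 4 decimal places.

Propagate the distribution vector 3 purchases from Brand D.
After 0 purchases: (0.0000, 0.0000, 1.0000)
After 1 purchase: (0.3300, 0.3200, 0.3500)
After 2 purchases: (0.3433, 0.3395, 0.3172)
After 3 purchases: (0.3438, 0.3405, 0.3157)
P(in Brand D after 3 purchases) = 0.3157

0.3157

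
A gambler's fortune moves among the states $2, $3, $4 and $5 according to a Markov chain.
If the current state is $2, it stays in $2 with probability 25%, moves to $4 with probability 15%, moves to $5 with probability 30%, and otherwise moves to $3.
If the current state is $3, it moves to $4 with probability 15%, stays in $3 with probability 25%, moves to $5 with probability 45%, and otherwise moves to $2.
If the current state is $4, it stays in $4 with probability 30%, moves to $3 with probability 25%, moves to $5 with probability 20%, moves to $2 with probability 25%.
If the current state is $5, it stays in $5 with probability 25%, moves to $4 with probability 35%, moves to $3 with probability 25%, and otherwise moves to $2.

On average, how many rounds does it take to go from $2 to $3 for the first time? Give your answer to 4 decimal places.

3.6373

Let t(s) be the expected number of rounds to first reach $3 from state s, with t($3) = 0. Conditioning on the first round:
t($2) = 1 + 0.25·t($2) + 0.15·t($4) + 0.3·t($5)
t($4) = 1 + 0.25·t($2) + 0.3·t($4) + 0.2·t($5)
t($5) = 1 + 0.15·t($2) + 0.35·t($4) + 0.25·t($5)
Solving: t($2) = 3.6373, t($4) = 3.8266, t($5) = 3.8465.
Expected rounds from $2 to $3: 3.6373.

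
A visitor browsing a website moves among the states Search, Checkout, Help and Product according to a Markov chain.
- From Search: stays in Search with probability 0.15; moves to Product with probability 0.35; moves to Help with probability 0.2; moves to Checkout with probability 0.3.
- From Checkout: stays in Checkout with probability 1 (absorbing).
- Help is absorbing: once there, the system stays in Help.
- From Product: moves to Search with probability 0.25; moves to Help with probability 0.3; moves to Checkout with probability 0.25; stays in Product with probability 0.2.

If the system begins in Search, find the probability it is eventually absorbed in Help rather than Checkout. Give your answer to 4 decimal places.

Let h(s) be the probability of absorption at Help starting from transient state s. Then h(Help) = 1 and h(Checkout) = 0. By first-step analysis:
h(Search) = 0.15·h(Search) + 0.3·0 + 0.2·1 + 0.35·h(Product)
h(Product) = 0.25·h(Search) + 0.25·0 + 0.3·1 + 0.2·h(Product)
Solving: h(Search) = 0.4473, h(Product) = 0.5148.
Starting from Search, the probability is 0.4473.

0.4473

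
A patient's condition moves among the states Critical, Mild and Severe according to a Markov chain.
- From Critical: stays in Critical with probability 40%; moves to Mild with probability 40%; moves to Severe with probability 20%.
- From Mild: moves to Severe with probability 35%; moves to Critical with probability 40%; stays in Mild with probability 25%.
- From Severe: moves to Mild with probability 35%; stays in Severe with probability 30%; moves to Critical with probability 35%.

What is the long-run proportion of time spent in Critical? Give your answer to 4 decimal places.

Let the stationary distribution be π with π = πP and π_1 + π_2 + π_3 = 1.
π_1 = 0.4·π_1 + 0.4·π_2 + 0.35·π_3
π_2 = 0.4·π_1 + 0.25·π_2 + 0.35·π_3
Solving with the normalization constraint gives π = (0.3861, 0.3357, 0.2782).
So the stationary probability of Critical is 0.3861.

0.3861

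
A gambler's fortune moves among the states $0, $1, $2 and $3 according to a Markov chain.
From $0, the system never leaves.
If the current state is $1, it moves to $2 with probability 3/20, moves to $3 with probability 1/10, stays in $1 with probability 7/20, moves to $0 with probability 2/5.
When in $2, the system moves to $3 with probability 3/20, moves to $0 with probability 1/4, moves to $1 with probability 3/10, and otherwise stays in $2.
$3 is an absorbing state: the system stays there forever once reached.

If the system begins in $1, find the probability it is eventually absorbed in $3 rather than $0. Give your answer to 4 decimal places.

Let h(s) be the probability of absorption at $3 starting from transient state s. Then h($3) = 1 and h($0) = 0. By first-step analysis:
h($1) = 0.4·0 + 0.35·h($1) + 0.15·h($2) + 0.1·1
h($2) = 0.25·0 + 0.3·h($1) + 0.3·h($2) + 0.15·1
Solving: h($1) = 0.2256, h($2) = 0.3110.
Starting from $1, the probability is 0.2256.

0.2256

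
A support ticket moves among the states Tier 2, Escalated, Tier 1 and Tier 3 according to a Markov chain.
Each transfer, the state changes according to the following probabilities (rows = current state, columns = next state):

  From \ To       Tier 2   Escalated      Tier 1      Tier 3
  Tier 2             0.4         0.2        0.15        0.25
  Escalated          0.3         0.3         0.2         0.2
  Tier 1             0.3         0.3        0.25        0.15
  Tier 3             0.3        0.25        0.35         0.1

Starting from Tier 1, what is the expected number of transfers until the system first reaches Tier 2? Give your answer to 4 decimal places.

3.3333

Let t(s) be the expected number of transfers to first reach Tier 2 from state s, with t(Tier 2) = 0. Conditioning on the first transfer:
t(Escalated) = 1 + 0.3·t(Escalated) + 0.2·t(Tier 1) + 0.2·t(Tier 3)
t(Tier 1) = 1 + 0.3·t(Escalated) + 0.25·t(Tier 1) + 0.15·t(Tier 3)
t(Tier 3) = 1 + 0.25·t(Escalated) + 0.35·t(Tier 1) + 0.1·t(Tier 3)
Solving: t(Escalated) = 3.3333, t(Tier 1) = 3.3333, t(Tier 3) = 3.3333.
Expected transfers from Tier 1 to Tier 2: 3.3333.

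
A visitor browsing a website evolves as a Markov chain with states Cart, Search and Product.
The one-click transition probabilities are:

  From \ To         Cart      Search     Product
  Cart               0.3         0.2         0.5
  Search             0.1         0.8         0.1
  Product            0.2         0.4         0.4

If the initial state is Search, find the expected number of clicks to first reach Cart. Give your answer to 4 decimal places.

8.7500

Let t(s) be the expected number of clicks to first reach Cart from state s, with t(Cart) = 0. Conditioning on the first click:
t(Search) = 1 + 0.8·t(Search) + 0.1·t(Product)
t(Product) = 1 + 0.4·t(Search) + 0.4·t(Product)
Solving: t(Search) = 8.7500, t(Product) = 7.5000.
Expected clicks from Search to Cart: 8.7500.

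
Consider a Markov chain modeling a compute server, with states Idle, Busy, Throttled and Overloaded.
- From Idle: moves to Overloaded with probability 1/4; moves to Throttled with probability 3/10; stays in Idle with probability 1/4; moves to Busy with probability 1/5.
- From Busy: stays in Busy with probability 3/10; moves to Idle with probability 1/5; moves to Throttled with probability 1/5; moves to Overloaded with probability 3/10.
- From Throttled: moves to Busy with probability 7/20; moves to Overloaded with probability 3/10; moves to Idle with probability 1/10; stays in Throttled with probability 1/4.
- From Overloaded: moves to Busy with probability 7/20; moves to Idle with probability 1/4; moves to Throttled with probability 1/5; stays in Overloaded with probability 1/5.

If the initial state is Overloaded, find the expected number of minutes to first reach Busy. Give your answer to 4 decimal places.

3.1472

Let t(s) be the expected number of minutes to first reach Busy from state s, with t(Busy) = 0. Conditioning on the first minute:
t(Idle) = 1 + 0.25·t(Idle) + 0.3·t(Throttled) + 0.25·t(Overloaded)
t(Throttled) = 1 + 0.1·t(Idle) + 0.25·t(Throttled) + 0.3·t(Overloaded)
t(Overloaded) = 1 + 0.25·t(Idle) + 0.2·t(Throttled) + 0.2·t(Overloaded)
Solving: t(Idle) = 3.6119, t(Throttled) = 3.0738, t(Overloaded) = 3.1472.
Expected minutes from Overloaded to Busy: 3.1472.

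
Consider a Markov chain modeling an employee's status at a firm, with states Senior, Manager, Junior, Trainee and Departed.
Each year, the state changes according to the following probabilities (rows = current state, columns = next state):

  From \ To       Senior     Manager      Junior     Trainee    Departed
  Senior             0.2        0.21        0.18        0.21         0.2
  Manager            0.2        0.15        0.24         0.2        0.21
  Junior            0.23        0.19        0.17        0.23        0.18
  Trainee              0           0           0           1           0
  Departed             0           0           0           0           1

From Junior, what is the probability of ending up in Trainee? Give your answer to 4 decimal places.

Let h(s) be the probability of absorption at Trainee starting from transient state s. Then h(Trainee) = 1 and h(Departed) = 0. By first-step analysis:
h(Senior) = 0.2·h(Senior) + 0.21·h(Manager) + 0.18·h(Junior) + 0.21·1 + 0.2·0
h(Manager) = 0.2·h(Senior) + 0.15·h(Manager) + 0.24·h(Junior) + 0.2·1 + 0.21·0
h(Junior) = 0.23·h(Senior) + 0.19·h(Manager) + 0.17·h(Junior) + 0.23·1 + 0.18·0
Solving: h(Senior) = 0.5167, h(Manager) = 0.5084, h(Junior) = 0.5367.
Starting from Junior, the probability is 0.5367.

0.5367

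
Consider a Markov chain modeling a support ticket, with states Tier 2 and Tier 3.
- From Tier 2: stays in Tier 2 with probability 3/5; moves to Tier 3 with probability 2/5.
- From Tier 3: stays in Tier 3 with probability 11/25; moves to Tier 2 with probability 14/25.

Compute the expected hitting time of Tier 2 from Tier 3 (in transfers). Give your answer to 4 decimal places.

Let t(s) be the expected number of transfers to first reach Tier 2 from state s, with t(Tier 2) = 0. Conditioning on the first transfer:
t(Tier 3) = 1 + 0.44·t(Tier 3)
Solving: t(Tier 3) = 1.7857.
Expected transfers from Tier 3 to Tier 2: 1.7857.

1.7857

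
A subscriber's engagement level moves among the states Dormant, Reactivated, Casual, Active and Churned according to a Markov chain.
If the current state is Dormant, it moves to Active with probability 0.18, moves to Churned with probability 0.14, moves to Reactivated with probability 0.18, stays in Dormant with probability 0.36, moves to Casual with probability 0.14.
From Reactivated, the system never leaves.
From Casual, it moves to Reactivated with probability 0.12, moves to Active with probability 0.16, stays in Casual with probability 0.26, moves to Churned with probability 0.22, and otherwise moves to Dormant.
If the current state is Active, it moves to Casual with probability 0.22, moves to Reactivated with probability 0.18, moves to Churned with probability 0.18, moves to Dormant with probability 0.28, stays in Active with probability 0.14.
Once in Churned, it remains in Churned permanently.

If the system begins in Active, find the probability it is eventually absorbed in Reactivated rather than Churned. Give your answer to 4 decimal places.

Let h(s) be the probability of absorption at Reactivated starting from transient state s. Then h(Reactivated) = 1 and h(Churned) = 0. By first-step analysis:
h(Dormant) = 0.36·h(Dormant) + 0.18·1 + 0.14·h(Casual) + 0.18·h(Active) + 0.14·0
h(Casual) = 0.24·h(Dormant) + 0.12·1 + 0.26·h(Casual) + 0.16·h(Active) + 0.22·0
h(Active) = 0.28·h(Dormant) + 0.18·1 + 0.22·h(Casual) + 0.14·h(Active) + 0.18·0
Solving: h(Dormant) = 0.5133, h(Casual) = 0.4340, h(Active) = 0.4875.
Starting from Active, the probability is 0.4875.

0.4875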